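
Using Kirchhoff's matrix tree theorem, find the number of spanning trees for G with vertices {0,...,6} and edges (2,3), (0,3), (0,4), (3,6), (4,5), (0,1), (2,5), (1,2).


By Kirchhoff's matrix tree theorem, the number of spanning trees equals
the determinant of any cofactor of the Laplacian matrix L.
G has 7 vertices and 8 edges.
Computing the (6 x 6) cofactor determinant gives 16.

16


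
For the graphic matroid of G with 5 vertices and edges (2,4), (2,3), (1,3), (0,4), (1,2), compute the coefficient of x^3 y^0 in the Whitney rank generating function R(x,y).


R(x,y) = sum over A in 2^E of x^(r(E)-r(A)) * y^(|A|-r(A)).
G has 5 vertices, 5 edges. r(E) = 4.
Enumerate all 2^5 = 32 subsets.
Count subsets with r(E)-r(A)=3 and |A|-r(A)=0: 5.

5


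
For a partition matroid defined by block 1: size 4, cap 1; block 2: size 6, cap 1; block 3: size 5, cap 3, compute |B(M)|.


A basis picks exactly ci elements from block i.
Number of bases = product of C(|Si|, ci).
= C(4,1) * C(6,1) * C(5,3)
= 4 * 6 * 10
= 240.

240


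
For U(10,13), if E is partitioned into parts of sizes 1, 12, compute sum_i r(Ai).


r(Ai) = min(|Ai|, 10) for each part.
Sum = min(1,10) + min(12,10)
    = 1 + 10
    = 11.

11


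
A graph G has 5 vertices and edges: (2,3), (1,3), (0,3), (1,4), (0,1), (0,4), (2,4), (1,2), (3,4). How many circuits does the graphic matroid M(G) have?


A circuit in a graphic matroid = edge set of a simple cycle.
G has 5 vertices and 9 edges.
Enumerating all minimal edge subsets forming cycles...
Total circuits found: 22.

22


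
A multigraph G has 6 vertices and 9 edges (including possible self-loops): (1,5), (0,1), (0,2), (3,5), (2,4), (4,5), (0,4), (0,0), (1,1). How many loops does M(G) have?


In a graphic matroid, a loop is a self-loop edge (u,u) with rank 0.
Examining all 9 edges for self-loops...
Self-loops found: (0,0), (1,1)
Number of loops = 2.

2


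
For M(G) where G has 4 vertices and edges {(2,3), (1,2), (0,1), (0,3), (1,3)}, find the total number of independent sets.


An independent set in a graphic matroid is an acyclic edge subset.
G has 4 vertices and 5 edges.
Enumerate all 2^5 = 32 subsets, checking for acyclicity.
Total independent sets = 24.

24


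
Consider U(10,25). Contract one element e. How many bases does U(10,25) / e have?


Contracting e from U(10,25) gives U(9,24).
Bases of U(9,24) = C(24,9) = 24! / (9! * 15!) = 1307504.

1307504


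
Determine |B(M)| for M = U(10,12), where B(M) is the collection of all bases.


Bases of U(10,12) are all 10-element subsets of the 12-element ground set.
Number of bases = C(12,10).
(12 choose 10) = 66.

66


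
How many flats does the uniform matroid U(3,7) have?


Flats of U(3,7): every subset of size < 3 is a flat, plus E itself.
Count = C(7,0) + C(7,1) + C(7,2) + 1
     = 1 + 7 + 21 + 1
     = 30.

30


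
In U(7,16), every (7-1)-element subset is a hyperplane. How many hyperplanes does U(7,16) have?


Hyperplanes of U(7,16) are flats of rank 6.
In a uniform matroid, these are exactly the (6)-element subsets.
Count = C(16,6) = 8008.

8008


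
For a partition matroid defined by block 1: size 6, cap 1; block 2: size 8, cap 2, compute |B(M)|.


A basis picks exactly ci elements from block i.
Number of bases = product of C(|Si|, ci).
= C(6,1) * C(8,2)
= 6 * 28
= 168.

168


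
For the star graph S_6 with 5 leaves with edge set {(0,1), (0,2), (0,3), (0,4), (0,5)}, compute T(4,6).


A star on 6 vertices is a tree with 5 edges.
T(x,y) = x^(5) for any tree.
T(4,6) = 4^5 = 1024.

1024


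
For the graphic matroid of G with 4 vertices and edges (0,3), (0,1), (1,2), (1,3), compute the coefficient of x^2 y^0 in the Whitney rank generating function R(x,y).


R(x,y) = sum over A in 2^E of x^(r(E)-r(A)) * y^(|A|-r(A)).
G has 4 vertices, 4 edges. r(E) = 3.
Enumerate all 2^4 = 16 subsets.
Count subsets with r(E)-r(A)=2 and |A|-r(A)=0: 4.

4


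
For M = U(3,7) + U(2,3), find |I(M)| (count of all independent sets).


For a direct sum, |I(M1+M2)| = |I(M1)| * |I(M2)|.
|I(U(3,7))| = sum C(7,k) for k=0..3 = 64.
|I(U(2,3))| = sum C(3,k) for k=0..2 = 7.
Total = 64 * 7 = 448.

448


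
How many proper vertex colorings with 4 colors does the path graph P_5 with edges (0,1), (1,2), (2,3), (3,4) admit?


P(P_5, k) = k * (k-1)^(4).
P(4) = 4 * 3^4 = 4 * 81 = 324.

324


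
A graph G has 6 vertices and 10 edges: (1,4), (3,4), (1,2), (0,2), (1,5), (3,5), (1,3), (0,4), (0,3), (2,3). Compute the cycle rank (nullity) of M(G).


Cycle rank (nullity) = |E| - r(M) = |E| - (|V| - c).
|E| = 10, |V| = 6, c = 1.
Nullity = 10 - (6 - 1) = 10 - 5 = 5.

5


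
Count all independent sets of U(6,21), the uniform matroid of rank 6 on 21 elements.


Independent sets of U(6,21) are all subsets of size <= 6.
Count = (21 choose 0) + (21 choose 1) + (21 choose 2) + (21 choose 3) + (21 choose 4) + (21 choose 5) + (21 choose 6)
     = 1 + 21 + 210 + 1330 + 5985 + 20349 + 54264
     = 82160.

82160


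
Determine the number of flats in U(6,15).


Flats of U(6,15): every subset of size < 6 is a flat, plus E itself.
Count = (15 choose 0) + (15 choose 1) + (15 choose 2) + (15 choose 3) + (15 choose 4) + (15 choose 5) + 1
     = 1 + 15 + 105 + 455 + 1365 + 3003 + 1
     = 4945.

4945


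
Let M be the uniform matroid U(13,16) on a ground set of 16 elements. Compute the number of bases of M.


Bases of U(13,16) are all 13-element subsets of the 16-element ground set.
Number of bases = C(16,13).
C(16,13) = 560.

560


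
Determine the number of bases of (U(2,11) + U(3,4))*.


(M1+M2)* = M1* + M2*.
M1* = U(9,11), bases: C(11,9) = 55.
M2* = U(1,4), bases: C(4,1) = 4.
|B(M*)| = 55 * 4 = 220.

220


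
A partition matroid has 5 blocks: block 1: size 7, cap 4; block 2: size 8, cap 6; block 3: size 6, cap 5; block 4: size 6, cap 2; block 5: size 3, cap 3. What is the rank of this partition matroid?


Rank of a partition matroid = sum of min(|Si|, ci) for each block.
= min(7,4) + min(8,6) + min(6,5) + min(6,2) + min(3,3)
= 4 + 6 + 5 + 2 + 3
= 20.

20


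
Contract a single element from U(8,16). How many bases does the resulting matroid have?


Contracting e from U(8,16) gives U(7,15).
Bases of U(7,15) = C(15,7) = 15! / (7! * 8!) = 6435.

6435


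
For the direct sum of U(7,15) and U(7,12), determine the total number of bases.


Bases of a direct sum M1 + M2: |B| = |B(M1)| * |B(M2)|.
|B(U(7,15))| = C(15,7) = 6435.
|B(U(7,12))| = C(12,7) = 792.
Total bases = 6435 * 792 = 5096520.

5096520


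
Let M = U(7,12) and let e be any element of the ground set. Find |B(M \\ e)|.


Deleting e from U(7,12) gives U(7,11) since n > r.
Bases of U(7,11) = C(11,7) = 11! / (7! * 4!) = 330.

330


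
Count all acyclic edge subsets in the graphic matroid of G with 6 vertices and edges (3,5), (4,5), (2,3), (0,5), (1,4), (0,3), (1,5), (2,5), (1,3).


An independent set in a graphic matroid is an acyclic edge subset.
G has 6 vertices and 9 edges.
Enumerate all 2^9 = 512 subsets, checking for acyclicity.
Total independent sets = 276.

276


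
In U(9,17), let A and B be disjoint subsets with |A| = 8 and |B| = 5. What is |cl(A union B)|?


|A union B| = 8 + 5 = 13 (disjoint).
In U(9,17), cl(S) = S if |S| < 9, else cl(S) = E.
Since 13 >= 9, cl(A union B) = E.
|cl(A union B)| = 17.

17


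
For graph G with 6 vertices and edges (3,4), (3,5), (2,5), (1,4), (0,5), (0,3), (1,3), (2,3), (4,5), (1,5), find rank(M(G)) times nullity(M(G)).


r(M) = |V| - c = 6 - 1 = 5.
nullity = |E| - r(M) = 10 - 5 = 5.
Product = 5 * 5 = 25.

25


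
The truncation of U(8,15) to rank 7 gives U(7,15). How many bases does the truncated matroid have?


Truncating U(8,15) to rank 7 gives U(7,15).
Bases of U(7,15) are all 7-element subsets of 15 elements.
Number of bases = (15 choose 7) = 6435.

6435


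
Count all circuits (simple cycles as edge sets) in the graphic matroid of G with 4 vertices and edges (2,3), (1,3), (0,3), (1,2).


A circuit in a graphic matroid = edge set of a simple cycle.
G has 4 vertices and 4 edges.
Enumerating all minimal edge subsets forming cycles...
Total circuits found: 1.

1


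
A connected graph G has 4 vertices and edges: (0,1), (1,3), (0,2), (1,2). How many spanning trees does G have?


By Kirchhoff's matrix tree theorem, the number of spanning trees equals
the determinant of any cofactor of the Laplacian matrix L.
G has 4 vertices and 4 edges.
Computing the (3 x 3) cofactor determinant gives 3.

3


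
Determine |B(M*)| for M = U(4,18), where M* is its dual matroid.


The dual of U(r,n) is U(n-r, n) = U(14,18).
Bases of U(14,18) are all (14)-element subsets.
|B(M*)| = (18 choose 14) = 3060.

3060


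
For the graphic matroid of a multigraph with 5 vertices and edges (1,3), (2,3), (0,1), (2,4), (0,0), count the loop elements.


In a graphic matroid, a loop is a self-loop edge (u,u) with rank 0.
Examining all 5 edges for self-loops...
Self-loops found: (0,0)
Number of loops = 1.

1


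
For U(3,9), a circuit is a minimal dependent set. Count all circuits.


In U(3,9), circuits are the (4)-element subsets.
Any set of 4 elements is dependent, and removing any one element gives
an independent set of size 3, so it is a minimal dependent set.
Number of circuits = (9 choose 4) = 126.

126


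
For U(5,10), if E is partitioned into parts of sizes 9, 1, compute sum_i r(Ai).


r(Ai) = min(|Ai|, 5) for each part.
Sum = min(9,5) + min(1,5)
    = 5 + 1
    = 6.

6


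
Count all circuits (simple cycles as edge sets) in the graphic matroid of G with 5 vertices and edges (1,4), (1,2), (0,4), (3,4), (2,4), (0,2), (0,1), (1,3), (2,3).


A circuit in a graphic matroid = edge set of a simple cycle.
G has 5 vertices and 9 edges.
Enumerating all minimal edge subsets forming cycles...
Total circuits found: 22.

22


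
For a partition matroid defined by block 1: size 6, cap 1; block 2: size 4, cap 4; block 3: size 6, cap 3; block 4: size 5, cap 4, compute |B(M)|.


A basis picks exactly ci elements from block i.
Number of bases = product of C(|Si|, ci).
= C(6,1) * C(4,4) * C(6,3) * C(5,4)
= 6 * 1 * 20 * 5
= 600.

600


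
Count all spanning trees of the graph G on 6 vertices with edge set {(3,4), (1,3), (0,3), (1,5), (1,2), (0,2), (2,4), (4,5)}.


By Kirchhoff's matrix tree theorem, the number of spanning trees equals
the determinant of any cofactor of the Laplacian matrix L.
G has 6 vertices and 8 edges.
Computing the (5 x 5) cofactor determinant gives 36.

36


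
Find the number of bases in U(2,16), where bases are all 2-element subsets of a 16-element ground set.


Bases of U(2,16) are all 2-element subsets of the 16-element ground set.
Number of bases = C(16,2).
(16 choose 2) = 120.

120


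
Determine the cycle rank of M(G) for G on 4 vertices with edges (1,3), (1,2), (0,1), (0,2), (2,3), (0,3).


Cycle rank (nullity) = |E| - r(M) = |E| - (|V| - c).
|E| = 6, |V| = 4, c = 1.
Nullity = 6 - (4 - 1) = 6 - 3 = 3.

3


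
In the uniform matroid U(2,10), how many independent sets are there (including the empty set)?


Independent sets of U(2,10) are all subsets of size <= 2.
Count = C(10,0) + C(10,1) + C(10,2)
     = 1 + 10 + 45
     = 56.

56


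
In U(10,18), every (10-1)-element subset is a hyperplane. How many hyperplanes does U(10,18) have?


Hyperplanes of U(10,18) are flats of rank 9.
In a uniform matroid, these are exactly the (9)-element subsets.
Count = (18 choose 9) = 48620.

48620


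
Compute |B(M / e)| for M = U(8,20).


Contracting e from U(8,20) gives U(7,19).
Bases of U(7,19) = C(19,7) = 50388.

50388


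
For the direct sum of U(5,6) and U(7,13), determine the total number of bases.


Bases of a direct sum M1 + M2: |B| = |B(M1)| * |B(M2)|.
|B(U(5,6))| = C(6,5) = 6.
|B(U(7,13))| = C(13,7) = 1716.
Total bases = 6 * 1716 = 10296.

10296


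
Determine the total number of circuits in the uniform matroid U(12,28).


In U(12,28), circuits are the (13)-element subsets.
Any set of 13 elements is dependent, and removing any one element gives
an independent set of size 12, so it is a minimal dependent set.
Number of circuits = (28 choose 13) = 37442160.

37442160


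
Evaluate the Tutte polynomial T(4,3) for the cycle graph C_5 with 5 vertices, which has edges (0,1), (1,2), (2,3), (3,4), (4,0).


T(C_5; x,y) = x + x^2 + ... + x^(4) + y.
T(4,3) = 4^1 + 4^2 + 4^3 + 4^4 + 3
= 4 + 16 + 64 + 256 + 3
= 343.

343


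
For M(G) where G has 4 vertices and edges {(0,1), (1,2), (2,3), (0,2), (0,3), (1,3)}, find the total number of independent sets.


An independent set in a graphic matroid is an acyclic edge subset.
G has 4 vertices and 6 edges.
Enumerate all 2^6 = 64 subsets, checking for acyclicity.
Total independent sets = 38.

38


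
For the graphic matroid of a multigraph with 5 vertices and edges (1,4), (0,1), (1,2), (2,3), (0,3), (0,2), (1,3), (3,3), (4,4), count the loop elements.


In a graphic matroid, a loop is a self-loop edge (u,u) with rank 0.
Examining all 9 edges for self-loops...
Self-loops found: (3,3), (4,4)
Number of loops = 2.

2


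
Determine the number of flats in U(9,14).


Flats of U(9,14): every subset of size < 9 is a flat, plus E itself.
Count = C(14,0) + C(14,1) + C(14,2) + C(14,3) + C(14,4) + C(14,5) + C(14,6) + C(14,7) + C(14,8) + 1
     = 1 + 14 + 91 + 364 + 1001 + 2002 + 3003 + 3432 + 3003 + 1
     = 12912.

12912


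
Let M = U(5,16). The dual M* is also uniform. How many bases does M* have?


The dual of U(r,n) is U(n-r, n) = U(11,16).
Bases of U(11,16) are all (11)-element subsets.
|B(M*)| = C(16,11) = 16! / (11! * 5!) = 4368.

4368


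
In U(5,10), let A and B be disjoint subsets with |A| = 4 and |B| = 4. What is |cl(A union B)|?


|A union B| = 4 + 4 = 8 (disjoint).
In U(5,10), cl(S) = S if |S| < 5, else cl(S) = E.
Since 8 >= 5, cl(A union B) = E.
|cl(A union B)| = 10.

10


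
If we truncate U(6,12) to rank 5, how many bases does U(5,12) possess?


Truncating U(6,12) to rank 5 gives U(5,12).
Bases of U(5,12) are all 5-element subsets of 12 elements.
Number of bases = C(12,5) = 792.

792


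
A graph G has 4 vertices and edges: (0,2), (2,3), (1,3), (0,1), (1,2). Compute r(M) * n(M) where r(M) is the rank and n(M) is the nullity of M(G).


r(M) = |V| - c = 4 - 1 = 3.
nullity = |E| - r(M) = 5 - 3 = 2.
Product = 3 * 2 = 6.

6


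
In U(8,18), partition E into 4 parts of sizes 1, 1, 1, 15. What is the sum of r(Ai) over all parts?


r(Ai) = min(|Ai|, 8) for each part.
Sum = min(1,8) + min(1,8) + min(1,8) + min(15,8)
    = 1 + 1 + 1 + 8
    = 11.

11


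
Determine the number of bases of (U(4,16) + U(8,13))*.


(M1+M2)* = M1* + M2*.
M1* = U(12,16), bases: C(16,12) = 1820.
M2* = U(5,13), bases: C(13,5) = 1287.
|B(M*)| = 1820 * 1287 = 2342340.

2342340


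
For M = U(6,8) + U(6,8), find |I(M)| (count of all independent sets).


For a direct sum, |I(M1+M2)| = |I(M1)| * |I(M2)|.
|I(U(6,8))| = sum C(8,k) for k=0..6 = 247.
|I(U(6,8))| = sum C(8,k) for k=0..6 = 247.
Total = 247 * 247 = 61009.

61009


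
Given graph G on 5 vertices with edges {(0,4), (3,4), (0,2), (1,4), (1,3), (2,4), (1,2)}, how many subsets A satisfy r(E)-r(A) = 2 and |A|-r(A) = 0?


R(x,y) = sum over A in 2^E of x^(r(E)-r(A)) * y^(|A|-r(A)).
G has 5 vertices, 7 edges. r(E) = 4.
Enumerate all 2^7 = 128 subsets.
Count subsets with r(E)-r(A)=2 and |A|-r(A)=0: 21.

21


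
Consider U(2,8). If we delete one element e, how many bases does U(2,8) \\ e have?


Deleting e from U(2,8) gives U(2,7) since n > r.
Bases of U(2,7) = C(7,2) = 7! / (2! * 5!) = 21.

21


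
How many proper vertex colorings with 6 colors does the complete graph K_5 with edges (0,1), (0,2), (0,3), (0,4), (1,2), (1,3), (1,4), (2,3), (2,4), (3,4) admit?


P(K_5, k) = k(k-1)(k-2)...(k-4).
P(6) = (6) * (5) * (4) * (3) * (2) = 720.

720


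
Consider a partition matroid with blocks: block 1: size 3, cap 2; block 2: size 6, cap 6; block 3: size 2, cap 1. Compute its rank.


Rank of a partition matroid = sum of min(|Si|, ci) for each block.
= min(3,2) + min(6,6) + min(2,1)
= 2 + 6 + 1
= 9.

9


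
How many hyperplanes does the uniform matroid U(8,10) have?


Hyperplanes of U(8,10) are flats of rank 7.
In a uniform matroid, these are exactly the (7)-element subsets.
Count = (10 choose 7) = 120.

120


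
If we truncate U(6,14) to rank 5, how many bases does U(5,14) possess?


Truncating U(6,14) to rank 5 gives U(5,14).
Bases of U(5,14) are all 5-element subsets of 14 elements.
Number of bases = (14 choose 5) = 2002.

2002


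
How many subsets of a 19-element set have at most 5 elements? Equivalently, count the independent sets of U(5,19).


Independent sets of U(5,19) are all subsets of size <= 5.
Count = C(19,0) + C(19,1) + C(19,2) + C(19,3) + C(19,4) + C(19,5)
     = 1 + 19 + 171 + 969 + 3876 + 11628
     = 16664.

16664


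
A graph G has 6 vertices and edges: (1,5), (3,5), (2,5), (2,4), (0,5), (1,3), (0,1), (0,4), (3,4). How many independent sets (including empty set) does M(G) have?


An independent set in a graphic matroid is an acyclic edge subset.
G has 6 vertices and 9 edges.
Enumerate all 2^9 = 512 subsets, checking for acyclicity.
Total independent sets = 306.

306


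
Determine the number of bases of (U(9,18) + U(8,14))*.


(M1+M2)* = M1* + M2*.
M1* = U(9,18), bases: C(18,9) = 48620.
M2* = U(6,14), bases: C(14,6) = 3003.
|B(M*)| = 48620 * 3003 = 146005860.

146005860


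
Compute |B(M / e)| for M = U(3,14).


Contracting e from U(3,14) gives U(2,13).
Bases of U(2,13) = C(13,2) = 13! / (2! * 11!) = 78.

78


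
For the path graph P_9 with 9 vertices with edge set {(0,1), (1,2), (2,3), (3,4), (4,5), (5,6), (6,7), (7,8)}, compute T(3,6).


A path on 9 vertices is a tree with 8 edges.
T(x,y) = x^(8) for any tree.
T(3,6) = 3^8 = 6561.

6561


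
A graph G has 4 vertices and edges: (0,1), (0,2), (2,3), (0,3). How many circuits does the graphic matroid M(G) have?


A circuit in a graphic matroid = edge set of a simple cycle.
G has 4 vertices and 4 edges.
Enumerating all minimal edge subsets forming cycles...
Total circuits found: 1.

1


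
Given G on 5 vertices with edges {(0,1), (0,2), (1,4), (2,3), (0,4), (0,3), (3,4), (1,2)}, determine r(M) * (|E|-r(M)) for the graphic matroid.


r(M) = |V| - c = 5 - 1 = 4.
nullity = |E| - r(M) = 8 - 4 = 4.
Product = 4 * 4 = 16.

16


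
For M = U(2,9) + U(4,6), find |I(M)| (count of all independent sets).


For a direct sum, |I(M1+M2)| = |I(M1)| * |I(M2)|.
|I(U(2,9))| = sum C(9,k) for k=0..2 = 46.
|I(U(4,6))| = sum C(6,k) for k=0..4 = 57.
Total = 46 * 57 = 2622.

2622


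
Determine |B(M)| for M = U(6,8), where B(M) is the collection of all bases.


Bases of U(6,8) are all 6-element subsets of the 8-element ground set.
Number of bases = C(8,6).
(8 choose 6) = 28.

28


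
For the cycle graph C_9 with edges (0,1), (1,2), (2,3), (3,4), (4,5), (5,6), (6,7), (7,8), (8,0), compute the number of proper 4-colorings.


P(C_9, k) = (k-1)^9 + (-1)^9*(k-1).
P(4) = (3)^9 - 3
= 19683 - 3 = 19680.

19680


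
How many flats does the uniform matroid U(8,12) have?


Flats of U(8,12): every subset of size < 8 is a flat, plus E itself.
Count = C(12,0) + C(12,1) + C(12,2) + C(12,3) + C(12,4) + C(12,5) + C(12,6) + C(12,7) + 1
     = 1 + 12 + 66 + 220 + 495 + 792 + 924 + 792 + 1
     = 3303.

3303


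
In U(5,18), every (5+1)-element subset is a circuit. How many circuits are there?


In U(5,18), circuits are the (6)-element subsets.
Any set of 6 elements is dependent, and removing any one element gives
an independent set of size 5, so it is a minimal dependent set.
Number of circuits = (18 choose 6) = 18564.

18564


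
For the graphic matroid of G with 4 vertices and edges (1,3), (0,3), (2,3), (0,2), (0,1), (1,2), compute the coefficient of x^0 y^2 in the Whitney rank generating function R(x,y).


R(x,y) = sum over A in 2^E of x^(r(E)-r(A)) * y^(|A|-r(A)).
G has 4 vertices, 6 edges. r(E) = 3.
Enumerate all 2^6 = 64 subsets.
Count subsets with r(E)-r(A)=0 and |A|-r(A)=2: 6.

6


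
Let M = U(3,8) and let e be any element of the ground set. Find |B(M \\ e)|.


Deleting e from U(3,8) gives U(3,7) since n > r.
Bases of U(3,7) = (7 choose 3) = 35.

35


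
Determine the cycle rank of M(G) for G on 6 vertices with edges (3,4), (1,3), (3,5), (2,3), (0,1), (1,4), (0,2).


Cycle rank (nullity) = |E| - r(M) = |E| - (|V| - c).
|E| = 7, |V| = 6, c = 1.
Nullity = 7 - (6 - 1) = 7 - 5 = 2.

2


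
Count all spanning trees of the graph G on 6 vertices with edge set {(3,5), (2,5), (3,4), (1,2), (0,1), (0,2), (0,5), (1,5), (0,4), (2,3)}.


By Kirchhoff's matrix tree theorem, the number of spanning trees equals
the determinant of any cofactor of the Laplacian matrix L.
G has 6 vertices and 10 edges.
Computing the (5 x 5) cofactor determinant gives 115.

115


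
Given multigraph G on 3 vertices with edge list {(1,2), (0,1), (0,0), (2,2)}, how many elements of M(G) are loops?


In a graphic matroid, a loop is a self-loop edge (u,u) with rank 0.
Examining all 4 edges for self-loops...
Self-loops found: (0,0), (2,2)
Number of loops = 2.

2


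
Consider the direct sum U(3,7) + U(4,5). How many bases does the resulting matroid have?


Bases of a direct sum M1 + M2: |B| = |B(M1)| * |B(M2)|.
|B(U(3,7))| = C(7,3) = 35.
|B(U(4,5))| = C(5,4) = 5.
Total bases = 35 * 5 = 175.

175


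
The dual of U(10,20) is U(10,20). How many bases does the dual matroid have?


The dual of U(r,n) is U(n-r, n) = U(10,20).
Bases of U(10,20) are all (10)-element subsets.
|B(M*)| = (20 choose 10) = 184756.

184756


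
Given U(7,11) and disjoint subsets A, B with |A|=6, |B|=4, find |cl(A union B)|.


|A union B| = 6 + 4 = 10 (disjoint).
In U(7,11), cl(S) = S if |S| < 7, else cl(S) = E.
Since 10 >= 7, cl(A union B) = E.
|cl(A union B)| = 11.

11


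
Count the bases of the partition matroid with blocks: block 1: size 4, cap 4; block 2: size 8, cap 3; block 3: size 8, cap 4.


A basis picks exactly ci elements from block i.
Number of bases = product of C(|Si|, ci).
= C(4,4) * C(8,3) * C(8,4)
= 1 * 56 * 70
= 3920.

3920


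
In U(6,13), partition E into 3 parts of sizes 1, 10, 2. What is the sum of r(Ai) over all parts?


r(Ai) = min(|Ai|, 6) for each part.
Sum = min(1,6) + min(10,6) + min(2,6)
    = 1 + 6 + 2
    = 9.

9


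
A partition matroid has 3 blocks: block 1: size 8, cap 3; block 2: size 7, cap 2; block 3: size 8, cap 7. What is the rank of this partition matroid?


Rank of a partition matroid = sum of min(|Si|, ci) for each block.
= min(8,3) + min(7,2) + min(8,7)
= 3 + 2 + 7
= 12.

12


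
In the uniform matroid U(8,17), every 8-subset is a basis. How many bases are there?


Bases of U(8,17) are all 8-element subsets of the 17-element ground set.
Number of bases = C(17,8).
C(17,8) = 17! / (8! * 9!) = 24310.

24310


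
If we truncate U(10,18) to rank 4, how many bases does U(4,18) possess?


Truncating U(10,18) to rank 4 gives U(4,18).
Bases of U(4,18) are all 4-element subsets of 18 elements.
Number of bases = (18 choose 4) = 3060.

3060


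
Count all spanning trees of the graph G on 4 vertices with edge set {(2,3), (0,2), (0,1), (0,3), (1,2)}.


By Kirchhoff's matrix tree theorem, the number of spanning trees equals
the determinant of any cofactor of the Laplacian matrix L.
G has 4 vertices and 5 edges.
Computing the (3 x 3) cofactor determinant gives 8.

8


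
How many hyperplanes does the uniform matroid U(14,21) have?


Hyperplanes of U(14,21) are flats of rank 13.
In a uniform matroid, these are exactly the (13)-element subsets.
Count = C(21,13) = 21! / (13! * 8!) = 203490.

203490


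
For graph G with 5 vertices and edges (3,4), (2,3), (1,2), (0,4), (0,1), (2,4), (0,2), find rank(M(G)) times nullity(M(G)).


r(M) = |V| - c = 5 - 1 = 4.
nullity = |E| - r(M) = 7 - 4 = 3.
Product = 4 * 3 = 12.

12


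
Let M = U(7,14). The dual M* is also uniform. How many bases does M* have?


The dual of U(r,n) is U(n-r, n) = U(7,14).
Bases of U(7,14) are all (7)-element subsets.
|B(M*)| = C(14,7) = 14! / (7! * 7!) = 3432.

3432


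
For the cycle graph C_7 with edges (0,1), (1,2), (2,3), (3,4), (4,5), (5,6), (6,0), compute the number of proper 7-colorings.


P(C_7, k) = (k-1)^7 + (-1)^7*(k-1).
P(7) = (6)^7 - 6
= 279936 - 6 = 279930.

279930


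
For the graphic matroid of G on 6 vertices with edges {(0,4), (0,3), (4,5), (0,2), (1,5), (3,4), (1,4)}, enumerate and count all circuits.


A circuit in a graphic matroid = edge set of a simple cycle.
G has 6 vertices and 7 edges.
Enumerating all minimal edge subsets forming cycles...
Total circuits found: 2.

2


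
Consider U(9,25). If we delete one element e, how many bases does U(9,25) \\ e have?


Deleting e from U(9,25) gives U(9,24) since n > r.
Bases of U(9,24) = (24 choose 9) = 1307504.

1307504


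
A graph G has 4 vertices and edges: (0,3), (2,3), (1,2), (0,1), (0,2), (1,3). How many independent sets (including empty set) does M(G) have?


An independent set in a graphic matroid is an acyclic edge subset.
G has 4 vertices and 6 edges.
Enumerate all 2^6 = 64 subsets, checking for acyclicity.
Total independent sets = 38.

38


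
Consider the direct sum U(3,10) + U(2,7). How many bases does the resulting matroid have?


Bases of a direct sum M1 + M2: |B| = |B(M1)| * |B(M2)|.
|B(U(3,10))| = C(10,3) = 120.
|B(U(2,7))| = C(7,2) = 21.
Total bases = 120 * 21 = 2520.

2520


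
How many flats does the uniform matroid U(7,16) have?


Flats of U(7,16): every subset of size < 7 is a flat, plus E itself.
Count = C(16,0) + C(16,1) + C(16,2) + C(16,3) + C(16,4) + C(16,5) + C(16,6) + 1
     = 1 + 16 + 120 + 560 + 1820 + 4368 + 8008 + 1
     = 14894.

14894


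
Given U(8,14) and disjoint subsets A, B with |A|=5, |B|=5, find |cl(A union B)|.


|A union B| = 5 + 5 = 10 (disjoint).
In U(8,14), cl(S) = S if |S| < 8, else cl(S) = E.
Since 10 >= 8, cl(A union B) = E.
|cl(A union B)| = 14.

14


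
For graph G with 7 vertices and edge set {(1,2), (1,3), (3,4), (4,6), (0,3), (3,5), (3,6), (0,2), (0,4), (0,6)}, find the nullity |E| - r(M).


Cycle rank (nullity) = |E| - r(M) = |E| - (|V| - c).
|E| = 10, |V| = 7, c = 1.
Nullity = 10 - (7 - 1) = 10 - 6 = 4.

4


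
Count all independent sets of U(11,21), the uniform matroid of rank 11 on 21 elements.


Independent sets of U(11,21) are all subsets of size <= 11.
Count = C(21,0) + C(21,1) + C(21,2) + C(21,3) + C(21,4) + C(21,5) + C(21,6) + C(21,7) + C(21,8) + C(21,9) + C(21,10) + C(21,11)
     = 1 + 21 + 210 + 1330 + 5985 + 20349 + 54264 + 116280 + 203490 + 293930 + 352716 + 352716
     = 1401292.

1401292


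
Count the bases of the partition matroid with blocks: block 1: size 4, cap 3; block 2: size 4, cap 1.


A basis picks exactly ci elements from block i.
Number of bases = product of C(|Si|, ci).
= C(4,3) * C(4,1)
= 4 * 4
= 16.

16


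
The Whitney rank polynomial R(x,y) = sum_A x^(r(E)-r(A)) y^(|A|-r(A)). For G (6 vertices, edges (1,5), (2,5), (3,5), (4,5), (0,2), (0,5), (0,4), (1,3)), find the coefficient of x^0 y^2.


R(x,y) = sum over A in 2^E of x^(r(E)-r(A)) * y^(|A|-r(A)).
G has 6 vertices, 8 edges. r(E) = 5.
Enumerate all 2^8 = 256 subsets.
Count subsets with r(E)-r(A)=0 and |A|-r(A)=2: 8.

8


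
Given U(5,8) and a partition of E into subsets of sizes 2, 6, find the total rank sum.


r(Ai) = min(|Ai|, 5) for each part.
Sum = min(2,5) + min(6,5)
    = 2 + 5
    = 7.

7


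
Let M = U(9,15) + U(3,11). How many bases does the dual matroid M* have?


(M1+M2)* = M1* + M2*.
M1* = U(6,15), bases: C(15,6) = 5005.
M2* = U(8,11), bases: C(11,8) = 165.
|B(M*)| = 5005 * 165 = 825825.

825825


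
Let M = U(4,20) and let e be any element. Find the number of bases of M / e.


Contracting e from U(4,20) gives U(3,19).
Bases of U(3,19) = C(19,3) = 19! / (3! * 16!) = 969.

969


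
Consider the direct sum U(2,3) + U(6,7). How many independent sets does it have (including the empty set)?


For a direct sum, |I(M1+M2)| = |I(M1)| * |I(M2)|.
|I(U(2,3))| = sum C(3,k) for k=0..2 = 7.
|I(U(6,7))| = sum C(7,k) for k=0..6 = 127.
Total = 7 * 127 = 889.

889


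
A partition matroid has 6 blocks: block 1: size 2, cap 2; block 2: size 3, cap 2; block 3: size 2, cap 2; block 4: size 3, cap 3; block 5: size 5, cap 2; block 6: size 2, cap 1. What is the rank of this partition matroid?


Rank of a partition matroid = sum of min(|Si|, ci) for each block.
= min(2,2) + min(3,2) + min(2,2) + min(3,3) + min(5,2) + min(2,1)
= 2 + 2 + 2 + 3 + 2 + 1
= 12.

12


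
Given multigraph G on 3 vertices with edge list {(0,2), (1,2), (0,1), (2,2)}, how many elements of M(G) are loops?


In a graphic matroid, a loop is a self-loop edge (u,u) with rank 0.
Examining all 4 edges for self-loops...
Self-loops found: (2,2)
Number of loops = 1.

1


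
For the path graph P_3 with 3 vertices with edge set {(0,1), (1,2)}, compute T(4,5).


A path on 3 vertices is a tree with 2 edges.
T(x,y) = x^(2) for any tree.
T(4,5) = 4^2 = 16.

16


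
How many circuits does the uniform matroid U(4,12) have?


In U(4,12), circuits are the (5)-element subsets.
Any set of 5 elements is dependent, and removing any one element gives
an independent set of size 4, so it is a minimal dependent set.
Number of circuits = (12 choose 5) = 792.

792


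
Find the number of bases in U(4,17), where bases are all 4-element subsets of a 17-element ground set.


Bases of U(4,17) are all 4-element subsets of the 17-element ground set.
Number of bases = C(17,4).
C(17,4) = 17! / (4! * 13!) = 2380.

2380


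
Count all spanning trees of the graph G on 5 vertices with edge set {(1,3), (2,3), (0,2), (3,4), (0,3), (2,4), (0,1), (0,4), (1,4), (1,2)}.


By Kirchhoff's matrix tree theorem, the number of spanning trees equals
the determinant of any cofactor of the Laplacian matrix L.
G has 5 vertices and 10 edges.
Computing the (4 x 4) cofactor determinant gives 125.

125


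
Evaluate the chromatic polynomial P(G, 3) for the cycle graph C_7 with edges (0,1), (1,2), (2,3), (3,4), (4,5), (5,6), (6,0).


P(C_7, k) = (k-1)^7 + (-1)^7*(k-1).
P(3) = (2)^7 - 2
= 128 - 2 = 126.

126


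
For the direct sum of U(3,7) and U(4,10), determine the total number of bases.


Bases of a direct sum M1 + M2: |B| = |B(M1)| * |B(M2)|.
|B(U(3,7))| = C(7,3) = 35.
|B(U(4,10))| = C(10,4) = 210.
Total bases = 35 * 210 = 7350.

7350


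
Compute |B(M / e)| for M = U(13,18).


Contracting e from U(13,18) gives U(12,17).
Bases of U(12,17) = (17 choose 12) = 6188.

6188


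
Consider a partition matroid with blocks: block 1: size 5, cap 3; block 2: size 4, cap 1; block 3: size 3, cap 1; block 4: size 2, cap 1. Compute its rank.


Rank of a partition matroid = sum of min(|Si|, ci) for each block.
= min(5,3) + min(4,1) + min(3,1) + min(2,1)
= 3 + 1 + 1 + 1
= 6.

6


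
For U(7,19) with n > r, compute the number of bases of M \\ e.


Deleting e from U(7,19) gives U(7,18) since n > r.
Bases of U(7,18) = C(18,7) = 31824.

31824


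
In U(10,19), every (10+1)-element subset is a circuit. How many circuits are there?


In U(10,19), circuits are the (11)-element subsets.
Any set of 11 elements is dependent, and removing any one element gives
an independent set of size 10, so it is a minimal dependent set.
Number of circuits = (19 choose 11) = 75582.

75582


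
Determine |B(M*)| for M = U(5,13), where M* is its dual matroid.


The dual of U(r,n) is U(n-r, n) = U(8,13).
Bases of U(8,13) are all (8)-element subsets.
|B(M*)| = C(13,8) = 13! / (8! * 5!) = 1287.

1287


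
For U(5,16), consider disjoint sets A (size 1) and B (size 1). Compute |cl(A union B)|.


|A union B| = 1 + 1 = 2 (disjoint).
In U(5,16), cl(S) = S if |S| < 5, else cl(S) = E.
Since 2 < 5, cl(A union B) = A union B.
|cl(A union B)| = 2.

2


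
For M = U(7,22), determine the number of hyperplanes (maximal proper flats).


Hyperplanes of U(7,22) are flats of rank 6.
In a uniform matroid, these are exactly the (6)-element subsets.
Count = C(22,6) = 22! / (6! * 16!) = 74613.

74613


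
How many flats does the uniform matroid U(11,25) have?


Flats of U(11,25): every subset of size < 11 is a flat, plus E itself.
Count = (25 choose 0) + (25 choose 1) + (25 choose 2) + (25 choose 3) + (25 choose 4) + (25 choose 5) + (25 choose 6) + (25 choose 7) + (25 choose 8) + (25 choose 9) + (25 choose 10) + 1
     = 1 + 25 + 300 + 2300 + 12650 + 53130 + 177100 + 480700 + 1081575 + 2042975 + 3268760 + 1
     = 7119517.

7119517


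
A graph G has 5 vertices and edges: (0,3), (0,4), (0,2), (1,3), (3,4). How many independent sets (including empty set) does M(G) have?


An independent set in a graphic matroid is an acyclic edge subset.
G has 5 vertices and 5 edges.
Enumerate all 2^5 = 32 subsets, checking for acyclicity.
Total independent sets = 28.

28


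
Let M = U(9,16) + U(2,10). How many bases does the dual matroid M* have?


(M1+M2)* = M1* + M2*.
M1* = U(7,16), bases: C(16,7) = 11440.
M2* = U(8,10), bases: C(10,8) = 45.
|B(M*)| = 11440 * 45 = 514800.

514800


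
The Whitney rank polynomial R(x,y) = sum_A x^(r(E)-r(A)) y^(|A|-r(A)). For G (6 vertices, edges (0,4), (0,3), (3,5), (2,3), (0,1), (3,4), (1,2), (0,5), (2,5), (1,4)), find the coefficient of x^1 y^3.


R(x,y) = sum over A in 2^E of x^(r(E)-r(A)) * y^(|A|-r(A)).
G has 6 vertices, 10 edges. r(E) = 5.
Enumerate all 2^10 = 1024 subsets.
Count subsets with r(E)-r(A)=1 and |A|-r(A)=3: 4.

4


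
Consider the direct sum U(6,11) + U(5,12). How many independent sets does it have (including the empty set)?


For a direct sum, |I(M1+M2)| = |I(M1)| * |I(M2)|.
|I(U(6,11))| = sum C(11,k) for k=0..6 = 1486.
|I(U(5,12))| = sum C(12,k) for k=0..5 = 1586.
Total = 1486 * 1586 = 2356796.

2356796


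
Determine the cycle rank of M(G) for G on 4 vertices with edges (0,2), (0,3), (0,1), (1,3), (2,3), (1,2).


Cycle rank (nullity) = |E| - r(M) = |E| - (|V| - c).
|E| = 6, |V| = 4, c = 1.
Nullity = 6 - (4 - 1) = 6 - 3 = 3.

3


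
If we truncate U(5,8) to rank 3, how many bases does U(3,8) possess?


Truncating U(5,8) to rank 3 gives U(3,8).
Bases of U(3,8) are all 3-element subsets of 8 elements.
Number of bases = C(8,3) = (8 * 7 * 6) / (1 * 2 * 3) = 56.

56


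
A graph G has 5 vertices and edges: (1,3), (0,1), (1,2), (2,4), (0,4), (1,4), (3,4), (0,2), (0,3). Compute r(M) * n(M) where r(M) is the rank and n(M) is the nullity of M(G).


r(M) = |V| - c = 5 - 1 = 4.
nullity = |E| - r(M) = 9 - 4 = 5.
Product = 4 * 5 = 20.

20


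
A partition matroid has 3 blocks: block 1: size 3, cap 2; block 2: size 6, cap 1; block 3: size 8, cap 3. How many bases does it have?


A basis picks exactly ci elements from block i.
Number of bases = product of C(|Si|, ci).
= C(3,2) * C(6,1) * C(8,3)
= 3 * 6 * 56
= 1008.

1008


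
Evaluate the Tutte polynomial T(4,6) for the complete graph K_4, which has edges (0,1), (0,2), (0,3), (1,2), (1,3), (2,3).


T(K_4; x,y) = x^3 + 3x^2 + 4xy + 2x + y^3 + 3y^2 + 2y.
Substituting x=4, y=6:
= 64 + 48 + 96 + 8 + 216 + 108 + 12
= 552.

552


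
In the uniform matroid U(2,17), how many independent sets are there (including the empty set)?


Independent sets of U(2,17) are all subsets of size <= 2.
Count = (17 choose 0) + (17 choose 1) + (17 choose 2)
     = 1 + 17 + 136
     = 154.

154


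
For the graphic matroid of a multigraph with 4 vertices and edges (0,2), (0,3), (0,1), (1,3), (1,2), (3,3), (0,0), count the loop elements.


In a graphic matroid, a loop is a self-loop edge (u,u) with rank 0.
Examining all 7 edges for self-loops...
Self-loops found: (3,3), (0,0)
Number of loops = 2.

2


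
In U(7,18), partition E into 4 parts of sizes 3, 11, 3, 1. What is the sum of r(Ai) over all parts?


r(Ai) = min(|Ai|, 7) for each part.
Sum = min(3,7) + min(11,7) + min(3,7) + min(1,7)
    = 3 + 7 + 3 + 1
    = 14.

14


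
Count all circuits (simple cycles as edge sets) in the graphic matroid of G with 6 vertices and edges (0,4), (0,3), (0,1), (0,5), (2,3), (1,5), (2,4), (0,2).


A circuit in a graphic matroid = edge set of a simple cycle.
G has 6 vertices and 8 edges.
Enumerating all minimal edge subsets forming cycles...
Total circuits found: 4.

4


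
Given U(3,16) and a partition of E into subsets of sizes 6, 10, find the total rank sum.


r(Ai) = min(|Ai|, 3) for each part.
Sum = min(6,3) + min(10,3)
    = 3 + 3
    = 6.

6


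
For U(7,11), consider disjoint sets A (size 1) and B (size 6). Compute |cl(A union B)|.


|A union B| = 1 + 6 = 7 (disjoint).
In U(7,11), cl(S) = S if |S| < 7, else cl(S) = E.
Since 7 >= 7, cl(A union B) = E.
|cl(A union B)| = 11.

11


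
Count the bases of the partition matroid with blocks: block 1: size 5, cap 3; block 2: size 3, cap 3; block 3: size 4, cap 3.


A basis picks exactly ci elements from block i.
Number of bases = product of C(|Si|, ci).
= C(5,3) * C(3,3) * C(4,3)
= 10 * 1 * 4
= 40.

40


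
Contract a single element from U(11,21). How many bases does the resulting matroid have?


Contracting e from U(11,21) gives U(10,20).
Bases of U(10,20) = C(20,10) = 184756.

184756


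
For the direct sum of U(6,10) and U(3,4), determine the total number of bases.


Bases of a direct sum M1 + M2: |B| = |B(M1)| * |B(M2)|.
|B(U(6,10))| = C(10,6) = 210.
|B(U(3,4))| = C(4,3) = 4.
Total bases = 210 * 4 = 840.

840


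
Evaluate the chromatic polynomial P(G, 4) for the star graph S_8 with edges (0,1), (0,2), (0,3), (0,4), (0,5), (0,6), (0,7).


P(tree, k) = k * (k-1)^(7) for any tree on 8 vertices.
P(4) = 4 * 3^7 = 4 * 2187 = 8748.

8748


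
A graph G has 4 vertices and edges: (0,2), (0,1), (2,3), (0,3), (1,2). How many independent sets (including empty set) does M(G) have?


An independent set in a graphic matroid is an acyclic edge subset.
G has 4 vertices and 5 edges.
Enumerate all 2^5 = 32 subsets, checking for acyclicity.
Total independent sets = 24.

24


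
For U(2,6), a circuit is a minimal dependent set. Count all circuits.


In U(2,6), circuits are the (3)-element subsets.
Any set of 3 elements is dependent, and removing any one element gives
an independent set of size 2, so it is a minimal dependent set.
Number of circuits = (6 choose 3) = 20.

20


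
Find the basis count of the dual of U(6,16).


The dual of U(r,n) is U(n-r, n) = U(10,16).
Bases of U(10,16) are all (10)-element subsets.
|B(M*)| = (16 choose 10) = 8008.

8008


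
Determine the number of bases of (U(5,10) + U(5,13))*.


(M1+M2)* = M1* + M2*.
M1* = U(5,10), bases: C(10,5) = 252.
M2* = U(8,13), bases: C(13,8) = 1287.
|B(M*)| = 252 * 1287 = 324324.

324324


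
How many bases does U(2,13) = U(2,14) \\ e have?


Deleting e from U(2,14) gives U(2,13) since n > r.
Bases of U(2,13) = (13 choose 2) = 78.

78


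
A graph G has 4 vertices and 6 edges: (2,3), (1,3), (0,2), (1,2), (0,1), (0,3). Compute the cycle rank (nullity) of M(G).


Cycle rank (nullity) = |E| - r(M) = |E| - (|V| - c).
|E| = 6, |V| = 4, c = 1.
Nullity = 6 - (4 - 1) = 6 - 3 = 3.

3


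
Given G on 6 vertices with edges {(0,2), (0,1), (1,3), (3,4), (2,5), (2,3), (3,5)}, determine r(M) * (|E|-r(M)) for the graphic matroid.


r(M) = |V| - c = 6 - 1 = 5.
nullity = |E| - r(M) = 7 - 5 = 2.
Product = 5 * 2 = 10.

10


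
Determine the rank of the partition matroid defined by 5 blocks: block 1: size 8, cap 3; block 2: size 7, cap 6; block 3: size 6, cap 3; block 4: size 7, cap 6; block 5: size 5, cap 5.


Rank of a partition matroid = sum of min(|Si|, ci) for each block.
= min(8,3) + min(7,6) + min(6,3) + min(7,6) + min(5,5)
= 3 + 6 + 3 + 6 + 5
= 23.

23


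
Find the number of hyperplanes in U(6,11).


Hyperplanes of U(6,11) are flats of rank 5.
In a uniform matroid, these are exactly the (5)-element subsets.
Count = C(11,5) = 462.

462
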